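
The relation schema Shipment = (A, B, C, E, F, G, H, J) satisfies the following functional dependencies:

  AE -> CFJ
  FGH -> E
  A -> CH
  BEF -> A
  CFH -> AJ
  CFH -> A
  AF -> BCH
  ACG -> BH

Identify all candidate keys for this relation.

{A, E, G}, {A, F, G}, {B, E, F, G}, {B, F, G, H}, {C, F, G, H}

Attribute G never appears on the right-hand side of any dependency, so G must belong to every candidate key.
{G}⁺ = {G}, which is not all of the schema, so we must add further attributes.
{A, E, G}⁺: AE→CFJ adds C, F, J; A→CH adds H; AF→BCH adds B → {A, B, C, E, F, G, H, J}. Minimal: {E, G}⁺ = {E, G}; {A, G}⁺ = {A, B, C, G, H}; {A, E}⁺ = {A, B, C, E, F, H, J} — none reach the full schema.
{A, F, G}⁺: A→CH adds C, H; CFH→AJ adds J; AF→BCH adds B; FGH→E adds E → {A, B, C, E, F, G, H, J}. Minimal: {F, G}⁺ = {F, G}; {A, G}⁺ = {A, B, C, G, H}; {A, F}⁺ = {A, B, C, F, H, J} — none reach the full schema.
{B, E, F, G}⁺: BEF→A adds A; AF→BCH adds C, H; AE→CFJ adds J → {A, B, C, E, F, G, H, J}. Minimal: {E, F, G}⁺ = {E, F, G}; {B, F, G}⁺ = {B, F, G}; {B, E, G}⁺ = {B, E, G}; … — none reach the full schema.
{B, F, G, H}⁺: FGH→E adds E; BEF→A adds A; AF→BCH adds C; AE→CFJ adds J → {A, B, C, E, F, G, H, J}. Minimal: {F, G, H}⁺ = {E, F, G, H}; {B, G, H}⁺ = {B, G, H}; {B, F, H}⁺ = {B, F, H}; … — none reach the full schema.
{C, F, G, H}⁺: FGH→E adds E; CFH→AJ adds A, J; AF→BCH adds B → {A, B, C, E, F, G, H, J}. Minimal: {F, G, H}⁺ = {E, F, G, H}; {C, G, H}⁺ = {C, G, H}; {C, F, H}⁺ = {A, B, C, F, H, J}; … — none reach the full schema.
Any other superkey contains one of these as a subset, so there are no further candidate keys.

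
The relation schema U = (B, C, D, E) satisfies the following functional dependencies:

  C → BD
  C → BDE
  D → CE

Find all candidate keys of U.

{C}⁺: C→BD adds B, D; C→BDE adds E → {B, C, D, E}.
{D}⁺: D→CE adds C, E; C→BD adds B → {B, C, D, E}.

(C), (D)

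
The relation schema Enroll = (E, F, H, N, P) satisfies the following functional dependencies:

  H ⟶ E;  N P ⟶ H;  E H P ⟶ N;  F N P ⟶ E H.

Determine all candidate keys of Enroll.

{F, H, P}; {F, N, P}

{F, H, P}⁺: H→E adds E; EHP→N adds N → {E, F, H, N, P}.
{F, N, P}⁺: NP→H adds H; FNP→EH adds E → {E, F, H, N, P}.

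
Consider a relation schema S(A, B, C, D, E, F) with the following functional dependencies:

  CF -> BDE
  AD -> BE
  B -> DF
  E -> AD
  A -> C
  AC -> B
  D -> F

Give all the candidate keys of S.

{A}⁺: A→C adds C; AC→B adds B; B→DF adds D, F; CF→BDE adds E → {A, B, C, D, E, F}.
{E}⁺: E→AD adds A, D; A→C adds C; AC→B adds B; D→F adds F → {A, B, C, D, E, F}.
{B, C}⁺: B→DF adds D, F; CF→BDE adds E; E→AD adds A → {A, B, C, D, E, F}. Minimal: {C}⁺ = {C}; {B}⁺ = {B, D, F} — none reach the full schema.
{C, D}⁺: D→F adds F; CF→BDE adds B, E; E→AD adds A → {A, B, C, D, E, F}. Minimal: {D}⁺ = {D, F}; {C}⁺ = {C} — none reach the full schema.
{C, F}⁺: CF→BDE adds B, D, E; E→AD adds A → {A, B, C, D, E, F}. Minimal: {F}⁺ = {F}; {C}⁺ = {C} — none reach the full schema.

{A}, {E}, {B, C}, {C, D}, {C, F}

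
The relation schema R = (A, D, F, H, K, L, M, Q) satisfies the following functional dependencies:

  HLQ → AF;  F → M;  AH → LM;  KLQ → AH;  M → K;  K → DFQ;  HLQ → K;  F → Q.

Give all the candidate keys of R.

AH; FL; KL; LM; HLQ

{A, H}⁺: AH→LM adds L, M; M→K adds K; K→DFQ adds D, F, Q → {A, D, F, H, K, L, M, Q}.
{F, L}⁺: F→M adds M; M→K adds K; K→DFQ adds D, Q; KLQ→AH adds A, H → {A, D, F, H, K, L, M, Q}.
{K, L}⁺: K→DFQ adds D, F, Q; F→M adds M; KLQ→AH adds A, H → {A, D, F, H, K, L, M, Q}.
{L, M}⁺: M→K adds K; K→DFQ adds D, F, Q; KLQ→AH adds A, H → {A, D, F, H, K, L, M, Q}.
{H, L, Q}⁺: HLQ→AF adds A, F; F→M adds M; M→K adds K; K→DFQ adds D → {A, D, F, H, K, L, M, Q}.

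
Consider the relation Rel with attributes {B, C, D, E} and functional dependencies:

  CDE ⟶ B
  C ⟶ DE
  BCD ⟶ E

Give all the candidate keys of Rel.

Attribute C never appears on the right-hand side of any dependency, so C must belong to every candidate key.
{C}⁺ = {B, C, D, E}, which is all of the schema, so {C} is the only candidate key.

{C}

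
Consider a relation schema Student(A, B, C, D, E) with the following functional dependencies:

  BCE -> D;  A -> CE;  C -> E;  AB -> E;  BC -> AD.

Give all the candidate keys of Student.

{A, B}⁺: A→CE adds C, E; BC→AD adds D → {A, B, C, D, E}.
{B, C}⁺: C→E adds E; BC→AD adds A, D → {A, B, C, D, E}.
Any other superkey contains one of these as a subset, so there are no further candidate keys.

AB, BC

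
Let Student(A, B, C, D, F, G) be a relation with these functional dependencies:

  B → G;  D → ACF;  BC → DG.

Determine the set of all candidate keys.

{B, C}, {B, D}

Attribute B never appears on the right-hand side of any dependency, so B must belong to every candidate key.
{B}⁺ = {B, G}, which is not all of the schema, so we must add further attributes.
{B, C}⁺: B→G adds G; BC→DG adds D; D→ACF adds A, F → {A, B, C, D, F, G}. Minimal: {C}⁺ = {C}; {B}⁺ = {B, G} — none reach the full schema.
{B, D}⁺: B→G adds G; D→ACF adds A, C, F → {A, B, C, D, F, G}. Minimal: {D}⁺ = {A, C, D, F}; {B}⁺ = {B, G} — none reach the full schema.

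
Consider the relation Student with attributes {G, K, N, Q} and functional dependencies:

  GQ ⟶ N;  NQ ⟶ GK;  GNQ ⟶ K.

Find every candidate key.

GQ, NQ

Attribute Q never appears on the right-hand side of any dependency, so Q must belong to every candidate key.
{Q}⁺ = {Q}, which is not all of the schema, so we must add further attributes.
{G, Q}⁺: GQ→N adds N; NQ→GK adds K → {G, K, N, Q}.
{N, Q}⁺: NQ→GK adds G, K → {G, K, N, Q}.
Any other superkey contains one of these as a subset, so there are no further candidate keys.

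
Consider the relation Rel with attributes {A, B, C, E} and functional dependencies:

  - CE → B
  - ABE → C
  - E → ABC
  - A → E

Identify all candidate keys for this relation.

{A}⁺: A→E adds E; E→ABC adds B, C → {A, B, C, E}.
{E}⁺: E→ABC adds A, B, C → {A, B, C, E}.
Any other superkey contains one of these as a subset, so there are no further candidate keys.

{A}, {E}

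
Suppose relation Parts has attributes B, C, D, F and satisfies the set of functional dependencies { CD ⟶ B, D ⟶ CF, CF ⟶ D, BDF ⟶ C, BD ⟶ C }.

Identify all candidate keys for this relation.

{D}; {C, F}

{D}⁺: D→CF adds C, F; CD→B adds B → {B, C, D, F}.
{C, F}⁺: CF→D adds D; CD→B adds B → {B, C, D, F}. Minimal: {F}⁺ = {F}; {C}⁺ = {C} — none reach the full schema.
Any other superkey contains one of these as a subset, so there are no further candidate keys.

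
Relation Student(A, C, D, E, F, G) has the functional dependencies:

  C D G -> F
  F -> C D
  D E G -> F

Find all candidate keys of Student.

{A, D, E, G}, {A, E, F, G}

Attributes A, E, G never appear on any right-hand side, so every candidate key must contain {A, E, G}.
{A, E, G}⁺ = {A, E, G}, which is not all of the schema, so we must add further attributes.
{A, D, E, G}⁺: DEG→F adds F; F→CD adds C → {A, C, D, E, F, G}. Minimal: {D, E, G}⁺ = {C, D, E, F, G}; {A, E, G}⁺ = {A, E, G}; {A, D, G}⁺ = {A, D, G}; … — none reach the full schema.
{A, E, F, G}⁺: F→CD adds C, D → {A, C, D, E, F, G}. Minimal: {E, F, G}⁺ = {C, D, E, F, G}; {A, F, G}⁺ = {A, C, D, F, G}; {A, E, G}⁺ = {A, E, G}; … — none reach the full schema.
Any other superkey contains one of these as a subset, so there are no further candidate keys.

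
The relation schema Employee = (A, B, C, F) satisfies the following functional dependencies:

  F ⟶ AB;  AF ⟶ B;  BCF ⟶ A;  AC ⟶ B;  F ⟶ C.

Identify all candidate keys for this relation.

Attribute F never appears on the right-hand side of any dependency, so F must belong to every candidate key.
{F}⁺ = {A, B, C, F}, which is all of the schema, so {F} is the only candidate key.

F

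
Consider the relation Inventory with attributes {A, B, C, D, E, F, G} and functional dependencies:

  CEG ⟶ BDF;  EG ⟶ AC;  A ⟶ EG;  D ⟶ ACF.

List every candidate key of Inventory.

{A}; {D}; {E, G}

{A}⁺: A→EG adds E, G; EG→AC adds C; CEG→BDF adds B, D, F → {A, B, C, D, E, F, G}.
{D}⁺: D→ACF adds A, C, F; A→EG adds E, G; CEG→BDF adds B → {A, B, C, D, E, F, G}.
{E, G}⁺: EG→AC adds A, C; CEG→BDF adds B, D, F → {A, B, C, D, E, F, G}.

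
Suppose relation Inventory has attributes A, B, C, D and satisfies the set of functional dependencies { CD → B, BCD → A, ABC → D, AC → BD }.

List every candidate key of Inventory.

(A, C), (C, D)

{A, C}⁺: AC→BD adds B, D → {A, B, C, D}. Minimal: {C}⁺ = {C}; {A}⁺ = {A} — none reach the full schema.
{C, D}⁺: CD→B adds B; BCD→A adds A → {A, B, C, D}. Minimal: {D}⁺ = {D}; {C}⁺ = {C} — none reach the full schema.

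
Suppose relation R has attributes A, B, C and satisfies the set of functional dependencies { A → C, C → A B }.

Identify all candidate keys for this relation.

{A}⁺: A→C adds C; C→AB adds B → {A, B, C}.
{C}⁺: C→AB adds A, B → {A, B, C}.
Any other superkey contains one of these as a subset, so there are no further candidate keys.

A, C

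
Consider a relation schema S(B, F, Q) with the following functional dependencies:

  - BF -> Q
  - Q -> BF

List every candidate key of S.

{Q}⁺: Q→BF adds B, F → {B, F, Q}.
{B, F}⁺: BF→Q adds Q → {B, F, Q}. Minimal: {F}⁺ = {F}; {B}⁺ = {B} — none reach the full schema.

(Q); (B, F)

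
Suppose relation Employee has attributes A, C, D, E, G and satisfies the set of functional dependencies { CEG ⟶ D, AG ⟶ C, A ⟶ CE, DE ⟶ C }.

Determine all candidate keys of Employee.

{A, G}

Attributes A, G never appear on any right-hand side, so every candidate key must contain {A, G}.
{A, G}⁺ = {A, C, D, E, G}, which is all of the schema, so {A, G} is the only candidate key.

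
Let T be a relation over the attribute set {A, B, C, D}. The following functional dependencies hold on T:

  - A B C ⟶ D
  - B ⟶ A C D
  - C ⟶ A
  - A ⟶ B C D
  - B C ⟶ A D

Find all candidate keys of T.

{A}; {B}; {C}

{A}⁺: A→BCD adds B, C, D → {A, B, C, D}.
{B}⁺: B→ACD adds A, C, D → {A, B, C, D}.
{C}⁺: C→A adds A; A→BCD adds B, D → {A, B, C, D}.
Any other superkey contains one of these as a subset, so there are no further candidate keys.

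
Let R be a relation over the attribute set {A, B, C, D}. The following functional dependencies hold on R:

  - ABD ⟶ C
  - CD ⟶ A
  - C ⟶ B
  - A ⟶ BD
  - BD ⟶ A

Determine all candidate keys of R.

(A), (B, D), (C, D)

{A}⁺: A→BD adds B, D; ABD→C adds C → {A, B, C, D}.
{B, D}⁺: BD→A adds A; ABD→C adds C → {A, B, C, D}. Minimal: {D}⁺ = {D}; {B}⁺ = {B} — none reach the full schema.
{C, D}⁺: CD→A adds A; C→B adds B → {A, B, C, D}. Minimal: {D}⁺ = {D}; {C}⁺ = {B, C} — none reach the full schema.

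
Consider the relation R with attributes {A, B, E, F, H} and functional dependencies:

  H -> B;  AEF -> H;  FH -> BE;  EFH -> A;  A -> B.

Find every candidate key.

{F, H}⁺: H→B adds B; FH→BE adds E; EFH→A adds A → {A, B, E, F, H}. Minimal: {H}⁺ = {B, H}; {F}⁺ = {F} — none reach the full schema.
{A, E, F}⁺: AEF→H adds H; FH→BE adds B → {A, B, E, F, H}. Minimal: {E, F}⁺ = {E, F}; {A, F}⁺ = {A, B, F}; {A, E}⁺ = {A, B, E} — none reach the full schema.

(F, H), (A, E, F)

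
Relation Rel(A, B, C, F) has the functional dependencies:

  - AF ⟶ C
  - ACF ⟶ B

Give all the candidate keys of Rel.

{A, F}

Attributes A, F never appear on any right-hand side, so every candidate key must contain {A, F}.
{A, F}⁺ = {A, B, C, F}, which is all of the schema, so {A, F} is the only candidate key.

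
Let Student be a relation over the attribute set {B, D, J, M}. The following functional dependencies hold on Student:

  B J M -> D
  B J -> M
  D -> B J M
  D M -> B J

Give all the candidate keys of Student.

D, BJ

{D}⁺: D→BJM adds B, J, M → {B, D, J, M}.
{B, J}⁺: BJ→M adds M; BJM→D adds D → {B, D, J, M}. Minimal: {J}⁺ = {J}; {B}⁺ = {B} — none reach the full schema.
Any other superkey contains one of these as a subset, so there are no further candidate keys.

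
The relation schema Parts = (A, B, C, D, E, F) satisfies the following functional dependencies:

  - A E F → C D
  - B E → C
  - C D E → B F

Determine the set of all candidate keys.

Attributes A, E never appear on any right-hand side, so every candidate key must contain {A, E}.
{A, E}⁺ = {A, E}, which is not all of the schema, so we must add further attributes.
{A, E, F}⁺: AEF→CD adds C, D; CDE→BF adds B → {A, B, C, D, E, F}.
{A, B, D, E}⁺: BE→C adds C; CDE→BF adds F → {A, B, C, D, E, F}.
{A, C, D, E}⁺: CDE→BF adds B, F → {A, B, C, D, E, F}.

AEF, ABDE, ACDE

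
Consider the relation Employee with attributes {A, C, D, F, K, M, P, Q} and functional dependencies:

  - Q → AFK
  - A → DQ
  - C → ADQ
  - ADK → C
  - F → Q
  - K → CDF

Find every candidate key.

{A, M, P}; {C, M, P}; {F, M, P}; {K, M, P}; {M, P, Q}

{A, M, P}⁺: A→DQ adds D, Q; Q→AFK adds F, K; ADK→C adds C → {A, C, D, F, K, M, P, Q}. Minimal: {M, P}⁺ = {M, P}; {A, P}⁺ = {A, C, D, F, K, P, Q}; {A, M}⁺ = {A, C, D, F, K, M, Q} — none reach the full schema.
{C, M, P}⁺: C→ADQ adds A, D, Q; Q→AFK adds F, K → {A, C, D, F, K, M, P, Q}. Minimal: {M, P}⁺ = {M, P}; {C, P}⁺ = {A, C, D, F, K, P, Q}; {C, M}⁺ = {A, C, D, F, K, M, Q} — none reach the full schema.
{F, M, P}⁺: F→Q adds Q; Q→AFK adds A, K; A→DQ adds D; ADK→C adds C → {A, C, D, F, K, M, P, Q}. Minimal: {M, P}⁺ = {M, P}; {F, P}⁺ = {A, C, D, F, K, P, Q}; {F, M}⁺ = {A, C, D, F, K, M, Q} — none reach the full schema.
{K, M, P}⁺: K→CDF adds C, D, F; C→ADQ adds A, Q → {A, C, D, F, K, M, P, Q}. Minimal: {M, P}⁺ = {M, P}; {K, P}⁺ = {A, C, D, F, K, P, Q}; {K, M}⁺ = {A, C, D, F, K, M, Q} — none reach the full schema.
{M, P, Q}⁺: Q→AFK adds A, F, K; A→DQ adds D; ADK→C adds C → {A, C, D, F, K, M, P, Q}. Minimal: {P, Q}⁺ = {A, C, D, F, K, P, Q}; {M, Q}⁺ = {A, C, D, F, K, M, Q}; {M, P}⁺ = {M, P} — none reach the full schema.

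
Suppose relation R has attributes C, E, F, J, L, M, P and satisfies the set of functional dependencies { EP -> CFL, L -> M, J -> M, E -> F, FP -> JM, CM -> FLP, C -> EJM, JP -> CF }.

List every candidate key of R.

{C}, {E, P}, {F, P}, {J, P}

{C}⁺: C→EJM adds E, J, M; E→F adds F; CM→FLP adds L, P → {C, E, F, J, L, M, P}.
{E, P}⁺: EP→CFL adds C, F, L; L→M adds M; FP→JM adds J → {C, E, F, J, L, M, P}.
{F, P}⁺: FP→JM adds J, M; JP→CF adds C; CM→FLP adds L; C→EJM adds E → {C, E, F, J, L, M, P}.
{J, P}⁺: J→M adds M; JP→CF adds C, F; CM→FLP adds L; C→EJM adds E → {C, E, F, J, L, M, P}.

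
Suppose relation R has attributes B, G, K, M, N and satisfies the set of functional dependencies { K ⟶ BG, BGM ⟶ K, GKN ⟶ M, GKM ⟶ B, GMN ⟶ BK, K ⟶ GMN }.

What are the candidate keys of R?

(K); (B, G, M); (G, M, N)

{K}⁺: K→BG adds B, G; K→GMN adds M, N → {B, G, K, M, N}.
{B, G, M}⁺: BGM→K adds K; K→GMN adds N → {B, G, K, M, N}. Minimal: {G, M}⁺ = {G, M}; {B, M}⁺ = {B, M}; {B, G}⁺ = {B, G} — none reach the full schema.
{G, M, N}⁺: GMN→BK adds B, K → {B, G, K, M, N}. Minimal: {M, N}⁺ = {M, N}; {G, N}⁺ = {G, N}; {G, M}⁺ = {G, M} — none reach the full schema.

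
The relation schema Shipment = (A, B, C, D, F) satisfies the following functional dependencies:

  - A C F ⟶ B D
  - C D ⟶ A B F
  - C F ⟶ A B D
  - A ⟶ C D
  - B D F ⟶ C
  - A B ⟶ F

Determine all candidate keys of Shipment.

{A}⁺: A→CD adds C, D; CD→ABF adds B, F → {A, B, C, D, F}.
{C, D}⁺: CD→ABF adds A, B, F → {A, B, C, D, F}. Minimal: {D}⁺ = {D}; {C}⁺ = {C} — none reach the full schema.
{C, F}⁺: CF→ABD adds A, B, D → {A, B, C, D, F}. Minimal: {F}⁺ = {F}; {C}⁺ = {C} — none reach the full schema.
{B, D, F}⁺: BDF→C adds C; CD→ABF adds A → {A, B, C, D, F}. Minimal: {D, F}⁺ = {D, F}; {B, F}⁺ = {B, F}; {B, D}⁺ = {B, D} — none reach the full schema.

(A), (C, D), (C, F), (B, D, F)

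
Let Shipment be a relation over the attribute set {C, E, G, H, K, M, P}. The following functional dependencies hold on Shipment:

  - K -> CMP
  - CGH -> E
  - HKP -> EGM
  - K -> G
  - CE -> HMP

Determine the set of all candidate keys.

Attribute K never appears on the right-hand side of any dependency, so K must belong to every candidate key.
{K}⁺ = {C, G, K, M, P}, which is not all of the schema, so we must add further attributes.
{E, K}⁺: K→CMP adds C, M, P; K→G adds G; CE→HMP adds H → {C, E, G, H, K, M, P}. Minimal: {K}⁺ = {C, G, K, M, P}; {E}⁺ = {E} — none reach the full schema.
{H, K}⁺: K→CMP adds C, M, P; HKP→EGM adds E, G → {C, E, G, H, K, M, P}. Minimal: {K}⁺ = {C, G, K, M, P}; {H}⁺ = {H} — none reach the full schema.
Any other superkey contains one of these as a subset, so there are no further candidate keys.

{E, K}; {H, K}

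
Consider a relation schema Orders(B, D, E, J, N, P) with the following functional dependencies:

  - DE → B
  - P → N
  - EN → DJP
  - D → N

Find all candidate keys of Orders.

(D, E), (E, N), (E, P)

Attribute E never appears on the right-hand side of any dependency, so E must belong to every candidate key.
{E}⁺ = {E}, which is not all of the schema, so we must add further attributes.
{D, E}⁺: DE→B adds B; D→N adds N; EN→DJP adds J, P → {B, D, E, J, N, P}. Minimal: {E}⁺ = {E}; {D}⁺ = {D, N} — none reach the full schema.
{E, N}⁺: EN→DJP adds D, J, P; DE→B adds B → {B, D, E, J, N, P}. Minimal: {N}⁺ = {N}; {E}⁺ = {E} — none reach the full schema.
{E, P}⁺: P→N adds N; EN→DJP adds D, J; DE→B adds B → {B, D, E, J, N, P}. Minimal: {P}⁺ = {N, P}; {E}⁺ = {E} — none reach the full schema.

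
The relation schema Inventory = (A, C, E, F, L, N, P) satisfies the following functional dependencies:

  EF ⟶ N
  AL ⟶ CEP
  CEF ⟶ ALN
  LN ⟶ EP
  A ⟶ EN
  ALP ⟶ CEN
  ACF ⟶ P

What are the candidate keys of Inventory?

Attribute F never appears on the right-hand side of any dependency, so F must belong to every candidate key.
{F}⁺ = {F}, which is not all of the schema, so we must add further attributes.
{A, C, F}⁺: A→EN adds E, N; ACF→P adds P; CEF→ALN adds L → {A, C, E, F, L, N, P}. Minimal: {C, F}⁺ = {C, F}; {A, F}⁺ = {A, E, F, N}; {A, C}⁺ = {A, C, E, N} — none reach the full schema.
{A, F, L}⁺: AL→CEP adds C, E, P; CEF→ALN adds N → {A, C, E, F, L, N, P}. Minimal: {F, L}⁺ = {F, L}; {A, L}⁺ = {A, C, E, L, N, P}; {A, F}⁺ = {A, E, F, N} — none reach the full schema.
{C, E, F}⁺: EF→N adds N; CEF→ALN adds A, L; LN→EP adds P → {A, C, E, F, L, N, P}. Minimal: {E, F}⁺ = {E, F, N}; {C, F}⁺ = {C, F}; {C, E}⁺ = {C, E} — none reach the full schema.
{C, F, L, N}⁺: LN→EP adds E, P; CEF→ALN adds A → {A, C, E, F, L, N, P}. Minimal: {F, L, N}⁺ = {E, F, L, N, P}; {C, L, N}⁺ = {C, E, L, N, P}; {C, F, N}⁺ = {C, F, N}; … — none reach the full schema.
Any other superkey contains one of these as a subset, so there are no further candidate keys.

(A, C, F), (A, F, L), (C, E, F), (C, F, L, N)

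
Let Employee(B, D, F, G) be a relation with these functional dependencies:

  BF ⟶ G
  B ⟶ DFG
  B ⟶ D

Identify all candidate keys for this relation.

Attribute B never appears on the right-hand side of any dependency, so B must belong to every candidate key.
{B}⁺ = {B, D, F, G}, which is all of the schema, so {B} is the only candidate key.

{B}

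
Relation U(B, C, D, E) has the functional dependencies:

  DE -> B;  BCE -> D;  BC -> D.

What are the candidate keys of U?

Attributes C, E never appear on any right-hand side, so every candidate key must contain {C, E}.
{C, E}⁺ = {C, E}, which is not all of the schema, so we must add further attributes.
{B, C, E}⁺: BCE→D adds D → {B, C, D, E}.
{C, D, E}⁺: DE→B adds B → {B, C, D, E}.

{B, C, E}; {C, D, E}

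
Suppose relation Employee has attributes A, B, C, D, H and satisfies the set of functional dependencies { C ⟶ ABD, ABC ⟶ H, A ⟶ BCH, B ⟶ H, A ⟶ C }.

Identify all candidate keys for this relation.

A; C

{A}⁺: A→BCH adds B, C, H; C→ABD adds D → {A, B, C, D, H}.
{C}⁺: C→ABD adds A, B, D; ABC→H adds H → {A, B, C, D, H}.
Any other superkey contains one of these as a subset, so there are no further candidate keys.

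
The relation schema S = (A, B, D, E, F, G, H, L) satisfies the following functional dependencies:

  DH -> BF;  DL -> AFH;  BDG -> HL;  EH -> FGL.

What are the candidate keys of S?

Attributes D, E never appear on any right-hand side, so every candidate key must contain {D, E}.
{D, E}⁺ = {D, E}, which is not all of the schema, so we must add further attributes.
{D, E, H}⁺: DH→BF adds B, F; EH→FGL adds G, L; DL→AFH adds A → {A, B, D, E, F, G, H, L}. Minimal: {E, H}⁺ = {E, F, G, H, L}; {D, H}⁺ = {B, D, F, H}; {D, E}⁺ = {D, E} — none reach the full schema.
{D, E, L}⁺: DL→AFH adds A, F, H; EH→FGL adds G; DH→BF adds B → {A, B, D, E, F, G, H, L}. Minimal: {E, L}⁺ = {E, L}; {D, L}⁺ = {A, B, D, F, H, L}; {D, E}⁺ = {D, E} — none reach the full schema.
{B, D, E, G}⁺: BDG→HL adds H, L; EH→FGL adds F; DL→AFH adds A → {A, B, D, E, F, G, H, L}. Minimal: {D, E, G}⁺ = {D, E, G}; {B, E, G}⁺ = {B, E, G}; {B, D, G}⁺ = {A, B, D, F, G, H, L}; … — none reach the full schema.

DEH, DEL, BDEG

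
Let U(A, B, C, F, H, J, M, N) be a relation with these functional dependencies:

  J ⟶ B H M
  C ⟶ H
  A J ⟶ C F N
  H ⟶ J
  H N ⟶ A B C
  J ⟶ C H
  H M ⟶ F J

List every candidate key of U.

AC, AH, AJ, CN, HN, JN

{A, C}⁺: C→H adds H; H→J adds J; J→BHM adds B, M; AJ→CFN adds F, N → {A, B, C, F, H, J, M, N}. Minimal: {C}⁺ = {B, C, F, H, J, M}; {A}⁺ = {A} — none reach the full schema.
{A, H}⁺: H→J adds J; J→CH adds C; J→BHM adds B, M; AJ→CFN adds F, N → {A, B, C, F, H, J, M, N}. Minimal: {H}⁺ = {B, C, F, H, J, M}; {A}⁺ = {A} — none reach the full schema.
{A, J}⁺: J→BHM adds B, H, M; AJ→CFN adds C, F, N → {A, B, C, F, H, J, M, N}. Minimal: {J}⁺ = {B, C, F, H, J, M}; {A}⁺ = {A} — none reach the full schema.
{C, N}⁺: C→H adds H; H→J adds J; HN→ABC adds A, B; J→BHM adds M; AJ→CFN adds F → {A, B, C, F, H, J, M, N}. Minimal: {N}⁺ = {N}; {C}⁺ = {B, C, F, H, J, M} — none reach the full schema.
{H, N}⁺: H→J adds J; HN→ABC adds A, B, C; J→BHM adds M; AJ→CFN adds F → {A, B, C, F, H, J, M, N}. Minimal: {N}⁺ = {N}; {H}⁺ = {B, C, F, H, J, M} — none reach the full schema.
{J, N}⁺: J→BHM adds B, H, M; HN→ABC adds A, C; HM→FJ adds F → {A, B, C, F, H, J, M, N}. Minimal: {N}⁺ = {N}; {J}⁺ = {B, C, F, H, J, M} — none reach the full schema.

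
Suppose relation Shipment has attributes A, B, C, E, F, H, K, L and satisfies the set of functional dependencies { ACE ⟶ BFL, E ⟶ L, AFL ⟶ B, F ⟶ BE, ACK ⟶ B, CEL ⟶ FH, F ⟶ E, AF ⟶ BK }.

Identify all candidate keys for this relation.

Attributes A, C never appear on any right-hand side, so every candidate key must contain {A, C}.
{A, C}⁺ = {A, C}, which is not all of the schema, so we must add further attributes.
{A, C, E}⁺: ACE→BFL adds B, F, L; CEL→FH adds H; AF→BK adds K → {A, B, C, E, F, H, K, L}. Minimal: {C, E}⁺ = {B, C, E, F, H, L}; {A, E}⁺ = {A, E, L}; {A, C}⁺ = {A, C} — none reach the full schema.
{A, C, F}⁺: F→BE adds B, E; AF→BK adds K; ACE→BFL adds L; CEL→FH adds H → {A, B, C, E, F, H, K, L}. Minimal: {C, F}⁺ = {B, C, E, F, H, L}; {A, F}⁺ = {A, B, E, F, K, L}; {A, C}⁺ = {A, C} — none reach the full schema.

{A, C, E}, {A, C, F}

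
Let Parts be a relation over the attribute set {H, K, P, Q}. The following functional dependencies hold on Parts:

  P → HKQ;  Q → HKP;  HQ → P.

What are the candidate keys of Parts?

P, Q

{P}⁺: P→HKQ adds H, K, Q → {H, K, P, Q}.
{Q}⁺: Q→HKP adds H, K, P → {H, K, P, Q}.
Any other superkey contains one of these as a subset, so there are no further candidate keys.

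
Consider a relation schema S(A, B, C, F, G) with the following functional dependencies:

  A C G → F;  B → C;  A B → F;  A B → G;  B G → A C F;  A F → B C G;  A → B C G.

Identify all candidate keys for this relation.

(A); (B, G)

{A}⁺: A→BCG adds B, C, G; ACG→F adds F → {A, B, C, F, G}.
{B, G}⁺: B→C adds C; BG→ACF adds A, F → {A, B, C, F, G}.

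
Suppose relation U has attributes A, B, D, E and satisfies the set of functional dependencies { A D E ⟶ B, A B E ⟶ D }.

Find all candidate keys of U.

{A, B, E}, {A, D, E}

Attributes A, E never appear on any right-hand side, so every candidate key must contain {A, E}.
{A, E}⁺ = {A, E}, which is not all of the schema, so we must add further attributes.
{A, B, E}⁺: ABE→D adds D → {A, B, D, E}.
{A, D, E}⁺: ADE→B adds B → {A, B, D, E}.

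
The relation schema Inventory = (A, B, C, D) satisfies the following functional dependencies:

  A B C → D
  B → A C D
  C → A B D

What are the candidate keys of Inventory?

{B}⁺: B→ACD adds A, C, D → {A, B, C, D}.
{C}⁺: C→ABD adds A, B, D → {A, B, C, D}.

(B), (C)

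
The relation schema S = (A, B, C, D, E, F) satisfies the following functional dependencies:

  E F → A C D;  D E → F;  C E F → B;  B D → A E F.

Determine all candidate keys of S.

(B, D); (D, E); (E, F)

{B, D}⁺: BD→AEF adds A, E, F; EF→ACD adds C → {A, B, C, D, E, F}. Minimal: {D}⁺ = {D}; {B}⁺ = {B} — none reach the full schema.
{D, E}⁺: DE→F adds F; EF→ACD adds A, C; CEF→B adds B → {A, B, C, D, E, F}. Minimal: {E}⁺ = {E}; {D}⁺ = {D} — none reach the full schema.
{E, F}⁺: EF→ACD adds A, C, D; CEF→B adds B → {A, B, C, D, E, F}. Minimal: {F}⁺ = {F}; {E}⁺ = {E} — none reach the full schema.
Any other superkey contains one of these as a subset, so there are no further candidate keys.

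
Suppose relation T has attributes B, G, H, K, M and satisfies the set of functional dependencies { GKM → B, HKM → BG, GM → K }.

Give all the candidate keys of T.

{G, H, M}, {H, K, M}

Attributes H, M never appear on any right-hand side, so every candidate key must contain {H, M}.
{H, M}⁺ = {H, M}, which is not all of the schema, so we must add further attributes.
{G, H, M}⁺: GM→K adds K; GKM→B adds B → {B, G, H, K, M}. Minimal: {H, M}⁺ = {H, M}; {G, M}⁺ = {B, G, K, M}; {G, H}⁺ = {G, H} — none reach the full schema.
{H, K, M}⁺: HKM→BG adds B, G → {B, G, H, K, M}. Minimal: {K, M}⁺ = {K, M}; {H, M}⁺ = {H, M}; {H, K}⁺ = {H, K} — none reach the full schema.
Any other superkey contains one of these as a subset, so there are no further candidate keys.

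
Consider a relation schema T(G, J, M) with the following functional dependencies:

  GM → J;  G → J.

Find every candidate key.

{G, M}

Attributes G, M never appear on any right-hand side, so every candidate key must contain {G, M}.
{G, M}⁺ = {G, J, M}, which is all of the schema, so {G, M} is the only candidate key.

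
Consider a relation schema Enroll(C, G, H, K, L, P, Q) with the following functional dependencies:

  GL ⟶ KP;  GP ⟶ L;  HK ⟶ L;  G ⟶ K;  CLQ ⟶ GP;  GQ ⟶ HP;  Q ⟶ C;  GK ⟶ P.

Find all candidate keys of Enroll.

Attribute Q never appears on the right-hand side of any dependency, so Q must belong to every candidate key.
{Q}⁺ = {C, Q}, which is not all of the schema, so we must add further attributes.
{G, Q}⁺: G→K adds K; GQ→HP adds H, P; Q→C adds C; GP→L adds L → {C, G, H, K, L, P, Q}. Minimal: {Q}⁺ = {C, Q}; {G}⁺ = {G, K, L, P} — none reach the full schema.
{L, Q}⁺: Q→C adds C; CLQ→GP adds G, P; GQ→HP adds H; GL→KP adds K → {C, G, H, K, L, P, Q}. Minimal: {Q}⁺ = {C, Q}; {L}⁺ = {L} — none reach the full schema.
{H, K, Q}⁺: HK→L adds L; Q→C adds C; CLQ→GP adds G, P → {C, G, H, K, L, P, Q}. Minimal: {K, Q}⁺ = {C, K, Q}; {H, Q}⁺ = {C, H, Q}; {H, K}⁺ = {H, K, L} — none reach the full schema.

GQ, LQ, HKQ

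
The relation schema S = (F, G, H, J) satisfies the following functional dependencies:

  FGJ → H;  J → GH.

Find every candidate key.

Attributes F, J never appear on any right-hand side, so every candidate key must contain {F, J}.
{F, J}⁺ = {F, G, H, J}, which is all of the schema, so {F, J} is the only candidate key.

FJ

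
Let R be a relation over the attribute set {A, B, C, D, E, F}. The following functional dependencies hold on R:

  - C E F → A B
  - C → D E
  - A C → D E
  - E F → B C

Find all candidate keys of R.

Attribute F never appears on the right-hand side of any dependency, so F must belong to every candidate key.
{F}⁺ = {F}, which is not all of the schema, so we must add further attributes.
{C, F}⁺: C→DE adds D, E; EF→BC adds B; CEF→AB adds A → {A, B, C, D, E, F}. Minimal: {F}⁺ = {F}; {C}⁺ = {C, D, E} — none reach the full schema.
{E, F}⁺: EF→BC adds B, C; CEF→AB adds A; C→DE adds D → {A, B, C, D, E, F}. Minimal: {F}⁺ = {F}; {E}⁺ = {E} — none reach the full schema.

(C, F), (E, F)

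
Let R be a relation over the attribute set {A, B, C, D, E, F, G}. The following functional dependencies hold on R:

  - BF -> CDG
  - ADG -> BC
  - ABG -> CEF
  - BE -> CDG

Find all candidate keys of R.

(A, B, E), (A, B, F), (A, B, G), (A, D, G)

Attribute A never appears on the right-hand side of any dependency, so A must belong to every candidate key.
{A}⁺ = {A}, which is not all of the schema, so we must add further attributes.
{A, B, E}⁺: BE→CDG adds C, D, G; ABG→CEF adds F → {A, B, C, D, E, F, G}. Minimal: {B, E}⁺ = {B, C, D, E, G}; {A, E}⁺ = {A, E}; {A, B}⁺ = {A, B} — none reach the full schema.
{A, B, F}⁺: BF→CDG adds C, D, G; ABG→CEF adds E → {A, B, C, D, E, F, G}. Minimal: {B, F}⁺ = {B, C, D, F, G}; {A, F}⁺ = {A, F}; {A, B}⁺ = {A, B} — none reach the full schema.
{A, B, G}⁺: ABG→CEF adds C, E, F; BE→CDG adds D → {A, B, C, D, E, F, G}. Minimal: {B, G}⁺ = {B, G}; {A, G}⁺ = {A, G}; {A, B}⁺ = {A, B} — none reach the full schema.
{A, D, G}⁺: ADG→BC adds B, C; ABG→CEF adds E, F → {A, B, C, D, E, F, G}. Minimal: {D, G}⁺ = {D, G}; {A, G}⁺ = {A, G}; {A, D}⁺ = {A, D} — none reach the full schema.
Any other superkey contains one of these as a subset, so there are no further candidate keys.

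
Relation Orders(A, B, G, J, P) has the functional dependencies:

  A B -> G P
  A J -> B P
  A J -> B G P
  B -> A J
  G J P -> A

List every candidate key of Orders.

{B}⁺: B→AJ adds A, J; AB→GP adds G, P → {A, B, G, J, P}.
{A, J}⁺: AJ→BP adds B, P; AJ→BGP adds G → {A, B, G, J, P}. Minimal: {J}⁺ = {J}; {A}⁺ = {A} — none reach the full schema.
{G, J, P}⁺: GJP→A adds A; AJ→BP adds B → {A, B, G, J, P}. Minimal: {J, P}⁺ = {J, P}; {G, P}⁺ = {G, P}; {G, J}⁺ = {G, J} — none reach the full schema.

B, AJ, GJP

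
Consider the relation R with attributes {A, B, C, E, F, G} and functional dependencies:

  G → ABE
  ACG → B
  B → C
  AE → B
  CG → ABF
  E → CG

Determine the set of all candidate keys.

{E}⁺: E→CG adds C, G; G→ABE adds A, B; CG→ABF adds F → {A, B, C, E, F, G}.
{G}⁺: G→ABE adds A, B, E; B→C adds C; CG→ABF adds F → {A, B, C, E, F, G}.
Any other superkey contains one of these as a subset, so there are no further candidate keys.

(E); (G)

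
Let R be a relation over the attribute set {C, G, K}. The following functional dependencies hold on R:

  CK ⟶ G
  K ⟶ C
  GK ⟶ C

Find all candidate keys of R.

{K}⁺: K→C adds C; CK→G adds G → {C, G, K}.

K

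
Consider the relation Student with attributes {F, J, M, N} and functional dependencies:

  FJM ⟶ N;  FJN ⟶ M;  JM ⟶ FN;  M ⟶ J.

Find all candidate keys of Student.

{M}, {F, J, N}

{M}⁺: M→J adds J; JM→FN adds F, N → {F, J, M, N}.
{F, J, N}⁺: FJN→M adds M → {F, J, M, N}.
Any other superkey contains one of these as a subset, so there are no further candidate keys.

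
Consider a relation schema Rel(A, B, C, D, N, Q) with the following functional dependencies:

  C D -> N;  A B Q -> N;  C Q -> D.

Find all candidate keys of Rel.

Attributes A, B, C, Q never appear on any right-hand side, so every candidate key must contain {A, B, C, Q}.
{A, B, C, Q}⁺ = {A, B, C, D, N, Q}, which is all of the schema, so {A, B, C, Q} is the only candidate key.

(A, B, C, Q)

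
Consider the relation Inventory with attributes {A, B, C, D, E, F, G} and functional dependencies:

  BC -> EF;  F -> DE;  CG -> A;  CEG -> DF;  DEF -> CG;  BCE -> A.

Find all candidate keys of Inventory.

(B, C); (B, F)

Attribute B never appears on the right-hand side of any dependency, so B must belong to every candidate key.
{B}⁺ = {B}, which is not all of the schema, so we must add further attributes.
{B, C}⁺: BC→EF adds E, F; F→DE adds D; DEF→CG adds G; BCE→A adds A → {A, B, C, D, E, F, G}. Minimal: {C}⁺ = {C}; {B}⁺ = {B} — none reach the full schema.
{B, F}⁺: F→DE adds D, E; DEF→CG adds C, G; BCE→A adds A → {A, B, C, D, E, F, G}. Minimal: {F}⁺ = {A, C, D, E, F, G}; {B}⁺ = {B} — none reach the full schema.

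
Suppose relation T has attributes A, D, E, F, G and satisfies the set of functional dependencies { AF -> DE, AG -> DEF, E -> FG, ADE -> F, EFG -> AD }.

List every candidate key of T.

{E}, {A, F}, {A, G}

{E}⁺: E→FG adds F, G; EFG→AD adds A, D → {A, D, E, F, G}.
{A, F}⁺: AF→DE adds D, E; E→FG adds G → {A, D, E, F, G}. Minimal: {F}⁺ = {F}; {A}⁺ = {A} — none reach the full schema.
{A, G}⁺: AG→DEF adds D, E, F → {A, D, E, F, G}. Minimal: {G}⁺ = {G}; {A}⁺ = {A} — none reach the full schema.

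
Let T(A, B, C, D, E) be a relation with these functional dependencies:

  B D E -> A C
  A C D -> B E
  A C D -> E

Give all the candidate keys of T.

{A, C, D}⁺: ACD→BE adds B, E → {A, B, C, D, E}. Minimal: {C, D}⁺ = {C, D}; {A, D}⁺ = {A, D}; {A, C}⁺ = {A, C} — none reach the full schema.
{B, D, E}⁺: BDE→AC adds A, C → {A, B, C, D, E}. Minimal: {D, E}⁺ = {D, E}; {B, E}⁺ = {B, E}; {B, D}⁺ = {B, D} — none reach the full schema.

(A, C, D); (B, D, E)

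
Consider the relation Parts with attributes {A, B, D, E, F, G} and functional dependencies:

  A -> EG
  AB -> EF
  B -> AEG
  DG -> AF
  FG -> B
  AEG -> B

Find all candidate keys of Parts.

{A, D}, {B, D}, {D, G}

Attribute D never appears on the right-hand side of any dependency, so D must belong to every candidate key.
{D}⁺ = {D}, which is not all of the schema, so we must add further attributes.
{A, D}⁺: A→EG adds E, G; DG→AF adds F; FG→B adds B → {A, B, D, E, F, G}.
{B, D}⁺: B→AEG adds A, E, G; DG→AF adds F → {A, B, D, E, F, G}.
{D, G}⁺: DG→AF adds A, F; FG→B adds B; A→EG adds E → {A, B, D, E, F, G}.
Any other superkey contains one of these as a subset, so there are no further candidate keys.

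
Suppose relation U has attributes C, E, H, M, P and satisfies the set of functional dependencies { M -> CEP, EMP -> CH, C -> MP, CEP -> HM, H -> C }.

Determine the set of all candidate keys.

(C), (H), (M)

{C}⁺: C→MP adds M, P; M→CEP adds E; EMP→CH adds H → {C, E, H, M, P}.
{H}⁺: H→C adds C; C→MP adds M, P; M→CEP adds E → {C, E, H, M, P}.
{M}⁺: M→CEP adds C, E, P; EMP→CH adds H → {C, E, H, M, P}.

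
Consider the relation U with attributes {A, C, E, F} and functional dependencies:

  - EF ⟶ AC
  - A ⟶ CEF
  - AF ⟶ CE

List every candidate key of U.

{A}⁺: A→CEF adds C, E, F → {A, C, E, F}.
{E, F}⁺: EF→AC adds A, C → {A, C, E, F}.

A, EF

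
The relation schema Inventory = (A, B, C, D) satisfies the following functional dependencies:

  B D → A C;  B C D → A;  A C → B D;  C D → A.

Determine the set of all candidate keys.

{A, C}⁺: AC→BD adds B, D → {A, B, C, D}. Minimal: {C}⁺ = {C}; {A}⁺ = {A} — none reach the full schema.
{B, D}⁺: BD→AC adds A, C → {A, B, C, D}. Minimal: {D}⁺ = {D}; {B}⁺ = {B} — none reach the full schema.
{C, D}⁺: CD→A adds A; AC→BD adds B → {A, B, C, D}. Minimal: {D}⁺ = {D}; {C}⁺ = {C} — none reach the full schema.
Any other superkey contains one of these as a subset, so there are no further candidate keys.

(A, C), (B, D), (C, D)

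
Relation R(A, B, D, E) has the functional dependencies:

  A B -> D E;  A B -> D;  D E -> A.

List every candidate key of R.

Attribute B never appears on the right-hand side of any dependency, so B must belong to every candidate key.
{B}⁺ = {B}, which is not all of the schema, so we must add further attributes.
{A, B}⁺: AB→DE adds D, E → {A, B, D, E}.
{B, D, E}⁺: DE→A adds A → {A, B, D, E}.

(A, B), (B, D, E)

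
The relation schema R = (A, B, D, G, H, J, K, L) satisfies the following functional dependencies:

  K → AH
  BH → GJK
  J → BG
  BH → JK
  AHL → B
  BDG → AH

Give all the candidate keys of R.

{D, J, L}⁺: J→BG adds B, G; BDG→AH adds A, H; BH→GJK adds K → {A, B, D, G, H, J, K, L}. Minimal: {J, L}⁺ = {B, G, J, L}; {D, L}⁺ = {D, L}; {D, J}⁺ = {A, B, D, G, H, J, K} — none reach the full schema.
{D, K, L}⁺: K→AH adds A, H; AHL→B adds B; BH→GJK adds G, J → {A, B, D, G, H, J, K, L}. Minimal: {K, L}⁺ = {A, B, G, H, J, K, L}; {D, L}⁺ = {D, L}; {D, K}⁺ = {A, D, H, K} — none reach the full schema.
{A, D, H, L}⁺: AHL→B adds B; BH→GJK adds G, J, K → {A, B, D, G, H, J, K, L}. Minimal: {D, H, L}⁺ = {D, H, L}; {A, H, L}⁺ = {A, B, G, H, J, K, L}; {A, D, L}⁺ = {A, D, L}; … — none reach the full schema.
{B, D, G, L}⁺: BDG→AH adds A, H; BH→GJK adds J, K → {A, B, D, G, H, J, K, L}. Minimal: {D, G, L}⁺ = {D, G, L}; {B, G, L}⁺ = {B, G, L}; {B, D, L}⁺ = {B, D, L}; … — none reach the full schema.
{B, D, H, L}⁺: BH→GJK adds G, J, K; BDG→AH adds A → {A, B, D, G, H, J, K, L}. Minimal: {D, H, L}⁺ = {D, H, L}; {B, H, L}⁺ = {A, B, G, H, J, K, L}; {B, D, L}⁺ = {B, D, L}; … — none reach the full schema.
Any other superkey contains one of these as a subset, so there are no further candidate keys.

{D, J, L}; {D, K, L}; {A, D, H, L}; {B, D, G, L}; {B, D, H, L}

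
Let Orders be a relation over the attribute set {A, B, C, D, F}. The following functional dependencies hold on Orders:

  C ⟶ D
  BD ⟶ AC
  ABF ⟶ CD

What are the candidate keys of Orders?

Attributes B, F never appear on any right-hand side, so every candidate key must contain {B, F}.
{B, F}⁺ = {B, F}, which is not all of the schema, so we must add further attributes.
{A, B, F}⁺: ABF→CD adds C, D → {A, B, C, D, F}.
{B, C, F}⁺: C→D adds D; BD→AC adds A → {A, B, C, D, F}.
{B, D, F}⁺: BD→AC adds A, C → {A, B, C, D, F}.
Any other superkey contains one of these as a subset, so there are no further candidate keys.

ABF; BCF; BDF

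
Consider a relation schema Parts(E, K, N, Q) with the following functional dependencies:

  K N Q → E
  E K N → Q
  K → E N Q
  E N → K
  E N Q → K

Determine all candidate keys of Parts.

K, EN

{K}⁺: K→ENQ adds E, N, Q → {E, K, N, Q}.
{E, N}⁺: EN→K adds K; EKN→Q adds Q → {E, K, N, Q}.
Any other superkey contains one of these as a subset, so there are no further candidate keys.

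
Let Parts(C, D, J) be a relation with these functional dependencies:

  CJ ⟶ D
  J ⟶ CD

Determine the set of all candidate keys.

{J}

{J}⁺: J→CD adds C, D → {C, D, J}.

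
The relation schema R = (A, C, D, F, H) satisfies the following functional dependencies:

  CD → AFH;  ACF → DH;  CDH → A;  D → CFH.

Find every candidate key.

D, ACF

{D}⁺: D→CFH adds C, F, H; CD→AFH adds A → {A, C, D, F, H}.
{A, C, F}⁺: ACF→DH adds D, H → {A, C, D, F, H}. Minimal: {C, F}⁺ = {C, F}; {A, F}⁺ = {A, F}; {A, C}⁺ = {A, C} — none reach the full schema.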